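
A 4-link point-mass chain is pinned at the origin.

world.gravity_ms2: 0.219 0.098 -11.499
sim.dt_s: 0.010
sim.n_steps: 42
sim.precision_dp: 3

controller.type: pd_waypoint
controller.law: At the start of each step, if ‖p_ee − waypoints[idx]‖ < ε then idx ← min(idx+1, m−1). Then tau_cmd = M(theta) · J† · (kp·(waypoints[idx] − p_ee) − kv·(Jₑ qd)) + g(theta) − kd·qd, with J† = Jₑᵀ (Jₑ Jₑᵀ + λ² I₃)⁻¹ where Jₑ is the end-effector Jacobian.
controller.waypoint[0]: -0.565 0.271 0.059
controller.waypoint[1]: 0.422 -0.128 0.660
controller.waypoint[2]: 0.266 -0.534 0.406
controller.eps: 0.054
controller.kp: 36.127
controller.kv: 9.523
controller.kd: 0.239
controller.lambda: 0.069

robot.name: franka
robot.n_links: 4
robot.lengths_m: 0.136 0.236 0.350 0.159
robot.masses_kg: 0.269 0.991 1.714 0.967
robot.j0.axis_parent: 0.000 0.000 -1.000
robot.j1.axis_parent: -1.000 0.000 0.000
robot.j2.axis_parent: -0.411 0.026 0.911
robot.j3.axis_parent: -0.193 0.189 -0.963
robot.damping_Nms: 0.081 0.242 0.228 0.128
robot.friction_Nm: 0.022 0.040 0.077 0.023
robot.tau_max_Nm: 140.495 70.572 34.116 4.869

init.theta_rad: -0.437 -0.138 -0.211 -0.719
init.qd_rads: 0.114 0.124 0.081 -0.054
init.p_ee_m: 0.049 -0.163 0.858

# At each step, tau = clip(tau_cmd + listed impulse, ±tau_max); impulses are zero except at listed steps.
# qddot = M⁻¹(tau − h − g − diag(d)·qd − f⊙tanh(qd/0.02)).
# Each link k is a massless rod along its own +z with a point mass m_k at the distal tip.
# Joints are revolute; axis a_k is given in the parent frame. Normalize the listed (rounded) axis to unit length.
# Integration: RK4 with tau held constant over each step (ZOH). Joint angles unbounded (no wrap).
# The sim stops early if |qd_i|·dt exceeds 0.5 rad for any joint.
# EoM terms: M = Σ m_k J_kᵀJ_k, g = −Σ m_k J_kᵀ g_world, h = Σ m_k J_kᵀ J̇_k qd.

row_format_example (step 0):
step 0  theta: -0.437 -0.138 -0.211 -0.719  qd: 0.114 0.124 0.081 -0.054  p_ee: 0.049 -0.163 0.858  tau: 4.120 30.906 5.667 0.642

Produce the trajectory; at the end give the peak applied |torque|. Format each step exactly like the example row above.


step 1  theta: -0.434 -0.135 -0.214 -0.719  qd: 0.628 0.467 -0.413 -0.591  p_ee: 0.048 -0.162 0.858  tau: 3.620 28.477 5.344 0.721
step 2  theta: -0.425 -0.129 -0.220 -0.719  qd: 1.266 0.671 -0.520 -0.167  p_ee: 0.045 -0.159 0.859  tau: 3.140 25.750 4.813 0.558
step 3  theta: -0.409 -0.121 -0.226 -0.721  qd: 1.879 0.857 -0.600 -0.305  p_ee: 0.040 -0.156 0.859  tau: 2.692 23.310 4.329 0.537
step 4  theta: -0.388 -0.112 -0.233 -0.723  qd: 2.471 1.030 -0.748 -0.296  p_ee: 0.034 -0.152 0.861  tau: 2.279 20.931 3.857 0.480
step 5  theta: -0.360 -0.100 -0.242 -0.725  qd: 3.075 1.184 -0.921 -0.343  p_ee: 0.027 -0.147 0.862  tau: 1.889 18.659 3.400 0.438
step 6  theta: -0.327 -0.088 -0.253 -0.727  qd: 3.683 1.326 -1.159 -0.352  p_ee: 0.019 -0.141 0.863  tau: 1.523 16.455 2.958 0.387
step 7  theta: -0.287 -0.074 -0.267 -0.730  qd: 4.291 1.456 -1.461 -0.408  p_ee: 0.010 -0.135 0.864  tau: 1.178 14.332 2.534 0.348
step 8  theta: -0.242 -0.058 -0.284 -0.732  qd: 4.861 1.582 -1.864 -0.441  p_ee: 0.000 -0.128 0.865  tau: 0.865 12.260 2.126 0.303
step 9  theta: -0.191 -0.042 -0.306 -0.736  qd: 5.333 1.705 -2.384 -0.434  p_ee: -0.010 -0.120 0.866  tau: 0.596 10.236 1.737 0.247
step 10  theta: -0.137 -0.024 -0.333 -0.740  qd: 5.648 1.824 -2.985 -0.537  p_ee: -0.020 -0.112 0.867  tau: 0.382 8.309 1.367 0.217
step 11  theta: -0.080 -0.005 -0.366 -0.745  qd: 5.696 1.938 -3.679 -0.568  p_ee: -0.030 -0.103 0.868  tau: 0.247 6.459 1.008 0.170
step 12  theta: -0.024 0.015 -0.407 -0.751  qd: 5.472 2.032 -4.355 -0.672  p_ee: -0.040 -0.093 0.868  tau: 0.185 4.753 0.654 0.141
step 13  theta: 0.029 0.035 -0.453 -0.758  qd: 5.002 2.095 -4.953 -0.716  p_ee: -0.050 -0.084 0.868  tau: 0.180 3.189 0.292 0.100
step 14  theta: 0.076 0.056 -0.505 -0.766  qd: 4.428 2.113 -5.387 -0.809  p_ee: -0.060 -0.074 0.867  tau: 0.188 1.808 -0.074 0.075
step 15  theta: 0.117 0.077 -0.561 -0.774  qd: 3.818 2.095 -5.688 -0.832  p_ee: -0.069 -0.064 0.866  tau: 0.187 0.595 -0.429 0.038
step 16  theta: 0.153 0.098 -0.618 -0.782  qd: 3.254 2.047 -5.869 -0.884  p_ee: -0.078 -0.054 0.865  tau: 0.158 -0.433 -0.750 0.014
step 17  theta: 0.183 0.118 -0.678 -0.791  qd: 2.731 1.983 -5.987 -0.871  p_ee: -0.087 -0.044 0.863  tau: 0.103 -1.305 -1.023 -0.019
step 18  theta: 0.207 0.138 -0.738 -0.800  qd: 2.279 1.906 -6.054 -0.902  p_ee: -0.096 -0.034 0.862  tau: 0.022 -2.016 -1.238 -0.034
step 19  theta: 0.228 0.156 -0.799 -0.808  qd: 1.872 1.824 -6.103 -0.871  p_ee: -0.104 -0.024 0.859  tau: -0.076 -2.608 -1.394 -0.058
step 20  theta: 0.245 0.174 -0.860 -0.817  qd: 1.522 1.738 -6.131 -0.900  p_ee: -0.113 -0.014 0.857  tau: -0.185 -3.076 -1.489 -0.061
step 21  theta: 0.258 0.191 -0.922 -0.826  qd: 1.207 1.652 -6.160 -0.862  p_ee: -0.122 -0.004 0.854  tau: -0.300 -3.464 -1.531 -0.075
step 22  theta: 0.269 0.207 -0.983 -0.835  qd: 0.932 1.565 -6.178 -0.894  p_ee: -0.131 0.006 0.851  tau: -0.416 -3.761 -1.521 -0.068
step 23  theta: 0.277 0.222 -1.045 -0.843  qd: 0.682 1.479 -6.203 -0.852  p_ee: -0.140 0.015 0.847  tau: -0.530 -4.012 -1.470 -0.074
step 24  theta: 0.282 0.237 -1.107 -0.852  qd: 0.459 1.394 -6.220 -0.892  p_ee: -0.149 0.024 0.843  tau: -0.638 -4.198 -1.376 -0.057
step 25  theta: 0.286 0.250 -1.170 -0.861  qd: 0.253 1.312 -6.247 -0.847  p_ee: -0.158 0.034 0.839  tau: -0.742 -4.362 -1.252 -0.058
step 26  theta: 0.287 0.263 -1.232 -0.869  qd: 0.066 1.231 -6.265 -0.894  p_ee: -0.168 0.043 0.835  tau: -0.836 -4.480 -1.095 -0.034
step 27  theta: 0.287 0.275 -1.295 -0.878  qd: -0.081 1.147 -6.296 -0.852  p_ee: -0.177 0.051 0.830  tau: -0.935 -4.606 -0.918 -0.029
step 28  theta: 0.286 0.286 -1.358 -0.887  qd: -0.216 1.065 -6.321 -0.904  p_ee: -0.187 0.060 0.825  tau: -1.025 -4.706 -0.718 -0.000
step 29  theta: 0.283 0.296 -1.421 -0.896  qd: -0.361 0.987 -6.357 -0.860  p_ee: -0.197 0.069 0.819  tau: -1.105 -4.799 -0.506 0.007
step 30  theta: 0.278 0.306 -1.485 -0.905  qd: -0.508 0.916 -6.382 -0.920  p_ee: -0.207 0.077 0.813  tau: -1.170 -4.863 -0.280 0.040
step 31  theta: 0.272 0.315 -1.549 -0.914  qd: -0.659 0.849 -6.417 -0.875  p_ee: -0.217 0.085 0.807  tau: -1.229 -4.927 -0.051 0.049
step 32  theta: 0.265 0.323 -1.613 -0.923  qd: -0.813 0.791 -6.438 -0.944  p_ee: -0.228 0.093 0.801  tau: -1.274 -4.965 0.185 0.086
step 33  theta: 0.256 0.331 -1.678 -0.932  qd: -0.973 0.739 -6.468 -0.896  p_ee: -0.238 0.101 0.794  tau: -1.313 -5.001 0.415 0.094
step 34  theta: 0.245 0.338 -1.742 -0.941  qd: -1.139 0.699 -6.479 -0.972  p_ee: -0.248 0.109 0.787  tau: -1.336 -5.011 0.646 0.133
step 35  theta: 0.233 0.345 -1.807 -0.951  qd: -1.315 0.671 -6.494 -0.920  p_ee: -0.258 0.116 0.780  tau: -1.351 -5.010 0.862 0.139
step 36  theta: 0.219 0.351 -1.872 -0.961  qd: -1.500 0.660 -6.480 -1.003  p_ee: -0.268 0.123 0.772  tau: -1.346 -4.978 1.070 0.179
step 37  theta: 0.203 0.358 -1.937 -0.970  qd: -1.696 0.666 -6.460 -0.943  p_ee: -0.278 0.130 0.765  tau: -1.330 -4.922 1.255 0.183
step 38  theta: 0.185 0.365 -2.001 -0.980  qd: -1.902 0.696 -6.394 -1.027  p_ee: -0.288 0.137 0.757  tau: -1.287 -4.828 1.422 0.221
step 39  theta: 0.165 0.372 -2.065 -0.990  qd: -2.116 0.752 -6.306 -0.953  p_ee: -0.298 0.143 0.749  tau: -1.227 -4.698 1.557 0.220
step 40  theta: 0.143 0.380 -2.127 -1.000  qd: -2.332 0.839 -6.147 -1.029  p_ee: -0.308 0.149 0.741  tau: -1.138 -4.533 1.664 0.255
step 41  theta: 0.118 0.389 -2.187 -1.010  qd: -2.544 0.957 -5.942 -0.930  p_ee: -0.317 0.155 0.733  tau: -1.032 -4.337 1.732 0.246
step 42  theta: 0.092 0.399 -2.245 -1.019  qd: -2.741 1.109 -5.642 -0.985  p_ee: -0.327 0.161 0.725
max |tau| (N·m): 30.906


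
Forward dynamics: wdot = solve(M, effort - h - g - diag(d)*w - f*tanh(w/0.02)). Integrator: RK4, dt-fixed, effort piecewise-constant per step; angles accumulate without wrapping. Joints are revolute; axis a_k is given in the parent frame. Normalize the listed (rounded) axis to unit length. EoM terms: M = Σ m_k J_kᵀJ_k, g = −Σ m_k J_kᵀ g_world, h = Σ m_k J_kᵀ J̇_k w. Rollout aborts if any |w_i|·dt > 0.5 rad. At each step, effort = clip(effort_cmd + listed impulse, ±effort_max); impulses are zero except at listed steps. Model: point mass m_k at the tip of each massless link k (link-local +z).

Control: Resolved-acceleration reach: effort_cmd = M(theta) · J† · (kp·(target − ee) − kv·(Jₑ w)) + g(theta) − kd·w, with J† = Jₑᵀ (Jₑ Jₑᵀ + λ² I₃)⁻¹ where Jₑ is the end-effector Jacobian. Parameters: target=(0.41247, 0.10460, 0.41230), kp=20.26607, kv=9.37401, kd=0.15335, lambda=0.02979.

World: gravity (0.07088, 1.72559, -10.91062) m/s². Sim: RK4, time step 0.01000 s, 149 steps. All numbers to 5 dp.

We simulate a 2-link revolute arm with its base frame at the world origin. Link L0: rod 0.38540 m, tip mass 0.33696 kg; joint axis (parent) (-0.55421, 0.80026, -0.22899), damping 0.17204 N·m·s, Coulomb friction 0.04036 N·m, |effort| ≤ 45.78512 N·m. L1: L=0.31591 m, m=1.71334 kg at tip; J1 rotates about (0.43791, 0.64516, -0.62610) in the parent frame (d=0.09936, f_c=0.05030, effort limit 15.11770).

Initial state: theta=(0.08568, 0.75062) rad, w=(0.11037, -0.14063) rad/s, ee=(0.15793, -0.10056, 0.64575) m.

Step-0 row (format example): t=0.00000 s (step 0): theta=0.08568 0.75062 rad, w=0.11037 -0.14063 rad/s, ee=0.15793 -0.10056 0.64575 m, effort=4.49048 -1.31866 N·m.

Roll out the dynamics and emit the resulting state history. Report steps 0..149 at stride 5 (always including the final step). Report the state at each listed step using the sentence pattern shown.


t=0.05000 s (step 5): theta=0.10347 0.75186 rad, w=0.56193 0.14313 rad/s, ee=0.16681 -0.09511 0.64425 m, effort=1.37716 -1.53438 N·m.
t=0.10000 s (step 10): theta=0.13857 0.76187 rad, w=0.81782 0.23615 rad/s, ee=0.18483 -0.08603 0.63980 m, effort=-0.89851 -1.62301 N·m.
t=0.15000 s (step 15): theta=0.18311 0.77382 rad, w=0.94778 0.23030 rad/s, ee=0.20745 -0.07473 0.63329 m, effort=-2.59732 -1.62540 N·m.
t=0.20000 s (step 20): theta=0.23194 0.78410 rad, w=0.99515 0.17636 rad/s, ee=0.23182 -0.06228 0.62529 m, effort=-3.89227 -1.57132 N·m.
t=0.25000 s (step 25): theta=0.28171 0.79119 rad, w=0.98912 0.10604 rad/s, ee=0.25623 -0.04942 0.61625 m, effort=-4.89837 -1.48590 N·m.
t=0.30000 s (step 30): theta=0.33028 0.79474 rad, w=0.94991 0.03713 rad/s, ee=0.27965 -0.03670 0.60658 m, effort=-5.69301 -1.38686 N·m.
t=0.35000 s (step 35): theta=0.37638 0.79528 rad, w=0.89231 -0.00858 rad/s, ee=0.30153 -0.02451 0.59658 m, effort=-6.32927 -1.30039 N·m.
t=0.40000 s (step 40): theta=0.41935 0.79432 rad, w=0.82607 -0.02873 rad/s, ee=0.32167 -0.01328 0.58642 m, effort=-6.84360 -1.23413 N·m.
t=0.45000 s (step 45): theta=0.45891 0.79245 rad, w=0.75596 -0.04609 rad/s, ee=0.33997 -0.00311 0.57632 m, effort=-7.26201 -1.16606 N·m.
t=0.50000 s (step 50): theta=0.49494 0.78975 rad, w=0.68568 -0.06172 rad/s, ee=0.35643 0.00603 0.56652 m, effort=-7.60439 -1.09679 N·m.
t=0.55000 s (step 55): theta=0.52751 0.78634 rad, w=0.61774 -0.07429 rad/s, ee=0.37112 0.01424 0.55718 m, effort=-7.88618 -1.02952 N·m.
t=0.60000 s (step 60): theta=0.55677 0.78239 rad, w=0.55365 -0.08328 rad/s, ee=0.38416 0.02158 0.54840 m, effort=-8.11943 -0.96632 N·m.
t=0.65000 s (step 65): theta=0.58294 0.77808 rad, w=0.49425 -0.08886 rad/s, ee=0.39569 0.02813 0.54025 m, effort=-8.31356 -0.90820 N·m.
t=0.70000 s (step 70): theta=0.60628 0.77356 rad, w=0.43988 -0.09157 rad/s, ee=0.40587 0.03397 0.53275 m, effort=-8.47604 -0.85544 N·m.
t=0.75000 s (step 75): theta=0.62701 0.76896 rad, w=0.39057 -0.09202 rad/s, ee=0.41483 0.03917 0.52589 m, effort=-8.61276 -0.80797 N·m.
t=0.80000 s (step 80): theta=0.64541 0.76439 rad, w=0.34615 -0.09076 rad/s, ee=0.42270 0.04381 0.51966 m, effort=-8.72843 -0.76550 N·m.
t=0.85000 s (step 85): theta=0.66170 0.75991 rad, w=0.30636 -0.08829 rad/s, ee=0.42962 0.04793 0.51404 m, effort=-8.82681 -0.72764 N·m.
t=0.90000 s (step 90): theta=0.67612 0.75558 rad, w=0.27085 -0.08500 rad/s, ee=0.43570 0.05161 0.50897 m, effort=-8.91090 -0.69399 N·m.
t=0.95000 s (step 95): theta=0.68885 0.75143 rad, w=0.23927 -0.08118 rad/s, ee=0.44103 0.05488 0.50443 m, effort=-8.98313 -0.66414 N·m.
t=1.00000 s (step 100): theta=0.70010 0.74747 rad, w=0.21123 -0.07706 rad/s, ee=0.44571 0.05780 0.50037 m, effort=-9.04546 -0.63770 N·m.
t=1.05000 s (step 105): theta=0.71003 0.74373 rad, w=0.18639 -0.07282 rad/s, ee=0.44982 0.06041 0.49675 m, effort=-9.09947 -0.61430 N·m.
t=1.10000 s (step 110): theta=0.71879 0.74019 rad, w=0.16441 -0.06857 rad/s, ee=0.45343 0.06275 0.49352 m, effort=-9.14647 -0.59360 N·m.
t=1.15000 s (step 115): theta=0.72651 0.73687 rad, w=0.14499 -0.06439 rad/s, ee=0.45659 0.06484 0.49066 m, effort=-9.18751 -0.57532 N·m.
t=1.20000 s (step 120): theta=0.73332 0.73376 rad, w=0.12784 -0.06035 rad/s, ee=0.45938 0.06671 0.48812 m, effort=-9.22348 -0.55916 N·m.
t=1.25000 s (step 125): theta=0.73933 0.73084 rad, w=0.11270 -0.05649 rad/s, ee=0.46182 0.06839 0.48587 m, effort=-9.25509 -0.54488 N·m.
t=1.30000 s (step 130): theta=0.74462 0.72810 rad, w=0.09935 -0.05283 rad/s, ee=0.46397 0.06990 0.48388 m, effort=-9.28296 -0.53225 N·m.
t=1.35000 s (step 135): theta=0.74929 0.72555 rad, w=0.08757 -0.04940 rad/s, ee=0.46586 0.07126 0.48213 m, effort=-9.30760 -0.52108 N·m.
t=1.40000 s (step 140): theta=0.75340 0.72316 rad, w=0.07719 -0.04621 rad/s, ee=0.46752 0.07249 0.48058 m, effort=-9.32944 -0.51117 N·m.
t=1.45000 s (step 145): theta=0.75703 0.72093 rad, w=0.06803 -0.04325 rad/s, ee=0.46898 0.07360 0.47921 m, effort=-9.34886 -0.50237 N·m.
t=1.49000 s (step 149): theta=0.75961 0.71924 rad, w=0.06150 -0.04105 rad/s, ee=0.47002 0.07441 0.47824 m.


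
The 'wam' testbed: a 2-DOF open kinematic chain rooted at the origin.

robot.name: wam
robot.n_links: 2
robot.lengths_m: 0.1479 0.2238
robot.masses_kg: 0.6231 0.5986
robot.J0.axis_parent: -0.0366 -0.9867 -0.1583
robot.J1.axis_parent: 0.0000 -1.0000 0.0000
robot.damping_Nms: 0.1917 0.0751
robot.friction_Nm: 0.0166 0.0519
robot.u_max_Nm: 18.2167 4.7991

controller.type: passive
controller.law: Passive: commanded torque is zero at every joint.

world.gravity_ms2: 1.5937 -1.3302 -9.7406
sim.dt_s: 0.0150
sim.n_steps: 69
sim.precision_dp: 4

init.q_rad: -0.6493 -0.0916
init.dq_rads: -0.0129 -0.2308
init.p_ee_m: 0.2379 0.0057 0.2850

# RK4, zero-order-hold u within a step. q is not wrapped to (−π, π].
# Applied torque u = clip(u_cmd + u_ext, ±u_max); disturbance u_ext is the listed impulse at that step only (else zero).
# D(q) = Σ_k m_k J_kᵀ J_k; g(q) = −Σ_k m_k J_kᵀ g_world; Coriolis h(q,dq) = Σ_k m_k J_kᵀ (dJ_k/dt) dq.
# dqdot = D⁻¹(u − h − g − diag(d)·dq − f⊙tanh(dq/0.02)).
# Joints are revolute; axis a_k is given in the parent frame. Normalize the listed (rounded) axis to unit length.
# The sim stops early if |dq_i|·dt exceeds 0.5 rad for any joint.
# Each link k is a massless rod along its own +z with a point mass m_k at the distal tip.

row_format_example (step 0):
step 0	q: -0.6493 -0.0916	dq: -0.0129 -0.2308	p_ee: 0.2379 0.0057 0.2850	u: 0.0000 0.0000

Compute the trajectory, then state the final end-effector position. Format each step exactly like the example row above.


step 1	q: -0.6544 -0.0908	dq: -0.5865 0.2002	p_ee: 0.2392 0.0058 0.2839	u: 0.0000 0.0000
step 2	q: -0.6660 -0.0872	dq: -0.9537 0.2588	p_ee: 0.2419 0.0060 0.2817	u: 0.0000 0.0000
step 3	q: -0.6827 -0.0835	dq: -1.2628 0.2189	p_ee: 0.2459 0.0064 0.2783	u: 0.0000 0.0000
step 4	q: -0.7037 -0.0809	dq: -1.5373 0.1201	p_ee: 0.2512 0.0070 0.2735	u: 0.0000 0.0000
step 5	q: -0.7287 -0.0801	dq: -1.8157 0.0315	p_ee: 0.2577 0.0077 0.2674	u: 0.0000 0.0000
step 6	q: -0.7581 -0.0802	dq: -2.1338 0.0212	p_ee: 0.2653 0.0087 0.2598	u: 0.0000 0.0000
step 7	q: -0.7920 -0.0809	dq: -2.4206 -0.0477	p_ee: 0.2739 0.0098 0.2507	u: 0.0000 0.0000
step 8	q: -0.8308 -0.0814	dq: -2.7350 -0.0626	p_ee: 0.2833 0.0112 0.2399	u: 0.0000 0.0000
step 9	q: -0.8741 -0.0826	dq: -3.0400 -0.0967	p_ee: 0.2933 0.0128 0.2274	u: 0.0000 0.0000
step 10	q: -0.9219 -0.0846	dq: -3.3229 -0.1759	p_ee: 0.3039 0.0148 0.2130	u: 0.0000 0.0000
step 11	q: -0.9737 -0.0880	dq: -3.5936 -0.2822	p_ee: 0.3146 0.0170 0.1966	u: 0.0000 0.0000
step 12	q: -1.0296 -0.0931	dq: -3.8585 -0.4036	p_ee: 0.3253 0.0196 0.1779	u: 0.0000 0.0000
step 13	q: -1.0895 -0.1001	dq: -4.1217 -0.5314	p_ee: 0.3356 0.0226 0.1570	u: 0.0000 0.0000
step 14	q: -1.1533 -0.1090	dq: -4.3859 -0.6586	p_ee: 0.3452 0.0260 0.1338	u: 0.0000 0.0000
step 15	q: -1.2211 -0.1198	dq: -4.6527 -0.7792	p_ee: 0.3537 0.0299 0.1082	u: 0.0000 0.0000
step 16	q: -1.2929 -0.1323	dq: -4.9230 -0.8873	p_ee: 0.3605 0.0342 0.0803	u: 0.0000 0.0000
step 17	q: -1.3688 -0.1464	dq: -5.1971 -0.9780	p_ee: 0.3653 0.0389 0.0501	u: 0.0000 0.0000
step 18	q: -1.4488 -0.1616	dq: -5.4741 -1.0466	p_ee: 0.3675 0.0440 0.0179	u: 0.0000 0.0000
step 19	q: -1.5330 -0.1776	dq: -5.7521 -1.0897	p_ee: 0.3666 0.0495 -0.0160	u: 0.0000 0.0000
step 20	q: -1.6214 -0.1941	dq: -6.0277 -1.1056	p_ee: 0.3623 0.0553 -0.0512	u: 0.0000 0.0000
step 21	q: -1.7138 -0.2107	dq: -6.2961 -1.0943	p_ee: 0.3540 0.0614 -0.0872	u: 0.0000 0.0000
step 22	q: -1.8102 -0.2268	dq: -6.5511 -1.0583	p_ee: 0.3416 0.0677 -0.1233	u: 0.0000 0.0000
step 23	q: -1.9102 -0.2423	dq: -6.7850 -1.0022	p_ee: 0.3248 0.0740 -0.1589	u: 0.0000 0.0000
step 24	q: -2.0136 -0.2568	dq: -6.9895 -0.9328	p_ee: 0.3036 0.0803 -0.1933	u: 0.0000 0.0000
step 25	q: -2.1197 -0.2703	dq: -7.1558 -0.8578	p_ee: 0.2782 0.0864 -0.2256	u: 0.0000 0.0000
step 26	q: -2.2280 -0.2826	dq: -7.2756 -0.7857	p_ee: 0.2488 0.0922 -0.2552	u: 0.0000 0.0000
step 27	q: -2.3377 -0.2939	dq: -7.3420 -0.7245	p_ee: 0.2160 0.0976 -0.2813	u: 0.0000 0.0000
step 28	q: -2.4480 -0.3044	dq: -7.3495 -0.6807	p_ee: 0.1803 0.1025 -0.3035	u: 0.0000 0.0000
step 29	q: -2.5579 -0.3144	dq: -7.2954 -0.6586	p_ee: 0.1424 0.1067 -0.3213	u: 0.0000 0.0000
step 30	q: -2.6665 -0.3243	dq: -7.1789 -0.6603	p_ee: 0.1032 0.1102 -0.3345	u: 0.0000 0.0000
step 31	q: -2.7730 -0.3343	dq: -7.0022 -0.6852	p_ee: 0.0635 0.1131 -0.3431	u: 0.0000 0.0000
step 32	q: -2.8763 -0.3449	dq: -6.7690 -0.7309	p_ee: 0.0240 0.1151 -0.3470	u: 0.0000 0.0000
step 33	q: -2.9758 -0.3564	dq: -6.4849 -0.7933	p_ee: -0.0144 0.1164 -0.3467	u: 0.0000 0.0000
step 34	q: -3.0707 -0.3688	dq: -6.1563 -0.8677	p_ee: -0.0512 0.1171 -0.3426	u: 0.0000 0.0000
step 35	q: -3.1603 -0.3824	dq: -5.7902 -0.9489	p_ee: -0.0857 0.1171 -0.3351	u: 0.0000 0.0000
step 36	q: -3.2442 -0.3973	dq: -5.3937 -1.0323	p_ee: -0.1176 0.1165 -0.3249	u: 0.0000 0.0000
step 37	q: -3.3220 -0.4134	dq: -4.9734 -1.1136	p_ee: -0.1466 0.1155 -0.3126	u: 0.0000 0.0000
step 38	q: -3.3933 -0.4307	dq: -4.5358 -1.1890	p_ee: -0.1726 0.1142 -0.2988	u: 0.0000 0.0000
step 39	q: -3.4580 -0.4490	dq: -4.0867 -1.2554	p_ee: -0.1954 0.1125 -0.2842	u: 0.0000 0.0000
step 40	q: -3.5159 -0.4683	dq: -3.6313 -1.3099	p_ee: -0.2153 0.1107 -0.2692	u: 0.0000 0.0000
step 41	q: -3.5669 -0.4882	dq: -3.1745 -1.3502	p_ee: -0.2322 0.1087 -0.2543	u: 0.0000 0.0000
step 42	q: -3.6112 -0.5087	dq: -2.7206 -1.3736	p_ee: -0.2465 0.1068 -0.2401	u: 0.0000 0.0000
step 43	q: -3.6486 -0.5293	dq: -2.2735 -1.3779	p_ee: -0.2582 0.1049 -0.2268	u: 0.0000 0.0000
step 44	q: -3.6794 -0.5499	dq: -1.8366 -1.3606	p_ee: -0.2677 0.1031 -0.2147	u: 0.0000 0.0000
step 45	q: -3.7038 -0.5700	dq: -1.4133 -1.3191	p_ee: -0.2752 0.1014 -0.2042	u: 0.0000 0.0000
step 46	q: -3.7219 -0.5893	dq: -1.0065 -1.2509	p_ee: -0.2808 0.0999 -0.1953	u: 0.0000 0.0000
step 47	q: -3.7341 -0.6074	dq: -0.6190 -1.1534	p_ee: -0.2849 0.0987 -0.1882	u: 0.0000 0.0000
step 48	q: -3.7406 -0.6238	dq: -0.2534 -1.0241	p_ee: -0.2875 0.0977 -0.1830	u: 0.0000 0.0000
step 49	q: -3.7418 -0.6380	dq: 0.0831 -0.8534	p_ee: -0.2888 0.0971 -0.1797	u: 0.0000 0.0000
step 50	q: -3.7383 -0.6491	dq: 0.3749 -0.6203	p_ee: -0.2890 0.0967 -0.1784	u: 0.0000 0.0000
step 51	q: -3.7306 -0.6564	dq: 0.6436 -0.3595	p_ee: -0.2880 0.0967 -0.1791	u: 0.0000 0.0000
step 52	q: -3.7191 -0.6597	dq: 0.8856 -0.0671	p_ee: -0.2861 0.0970 -0.1818	u: 0.0000 0.0000
step 53	q: -3.7039 -0.6588	dq: 1.1588 0.1424	p_ee: -0.2830 0.0976 -0.1863	u: 0.0000 0.0000
step 54	q: -3.6844 -0.6555	dq: 1.4326 0.3213	p_ee: -0.2788 0.0985 -0.1924	u: 0.0000 0.0000
step 55	q: -3.6612 -0.6488	dq: 1.6482 0.5798	p_ee: -0.2734 0.0996 -0.2002	u: 0.0000 0.0000
step 56	q: -3.6352 -0.6378	dq: 1.8126 0.9024	p_ee: -0.2667 0.1010 -0.2094	u: 0.0000 0.0000
step 57	q: -3.6071 -0.6215	dq: 1.9321 1.2752	p_ee: -0.2586 0.1026 -0.2200	u: 0.0000 0.0000
step 58	q: -3.5775 -0.5993	dq: 2.0126 1.6844	p_ee: -0.2490 0.1045 -0.2317	u: 0.0000 0.0000
step 59	q: -3.5469 -0.5708	dq: 2.0608 2.1153	p_ee: -0.2379 0.1065 -0.2444	u: 0.0000 0.0000
step 60	q: -3.5158 -0.5358	dq: 2.0846 2.5511	p_ee: -0.2250 0.1085 -0.2578	u: 0.0000 0.0000
step 61	q: -3.4844 -0.4944	dq: 2.0935 2.9732	p_ee: -0.2103 0.1107 -0.2716	u: 0.0000 0.0000
step 62	q: -3.4530 -0.4468	dq: 2.0983 3.3605	p_ee: -0.1936 0.1127 -0.2855	u: 0.0000 0.0000
step 63	q: -3.4214 -0.3939	dq: 2.1108 3.6908	p_ee: -0.1749 0.1145 -0.2990	u: 0.0000 0.0000
step 64	q: -3.3896 -0.3365	dq: 2.1419 3.9436	p_ee: -0.1543 0.1161 -0.3117	u: 0.0000 0.0000
step 65	q: -3.3570 -0.2760	dq: 2.2002 4.1026	p_ee: -0.1319 0.1173 -0.3233	u: 0.0000 0.0000
step 66	q: -3.3234 -0.2139	dq: 2.2894 4.1597	p_ee: -0.1078 0.1181 -0.3333	u: 0.0000 0.0000
step 67	q: -3.2882 -0.1517	dq: 2.4075 4.1171	p_ee: -0.0823 0.1183 -0.3415	u: 0.0000 0.0000
step 68	q: -3.2511 -0.0908	dq: 2.5469 3.9866	p_ee: -0.0558 0.1181 -0.3476	u: 0.0000 0.0000
step 69	q: -3.2118 -0.0325	dq: 2.6960 3.7872	p_ee: -0.0286 0.1173 -0.3515
final p_ee position (m): -0.0286 0.1173 -0.3515


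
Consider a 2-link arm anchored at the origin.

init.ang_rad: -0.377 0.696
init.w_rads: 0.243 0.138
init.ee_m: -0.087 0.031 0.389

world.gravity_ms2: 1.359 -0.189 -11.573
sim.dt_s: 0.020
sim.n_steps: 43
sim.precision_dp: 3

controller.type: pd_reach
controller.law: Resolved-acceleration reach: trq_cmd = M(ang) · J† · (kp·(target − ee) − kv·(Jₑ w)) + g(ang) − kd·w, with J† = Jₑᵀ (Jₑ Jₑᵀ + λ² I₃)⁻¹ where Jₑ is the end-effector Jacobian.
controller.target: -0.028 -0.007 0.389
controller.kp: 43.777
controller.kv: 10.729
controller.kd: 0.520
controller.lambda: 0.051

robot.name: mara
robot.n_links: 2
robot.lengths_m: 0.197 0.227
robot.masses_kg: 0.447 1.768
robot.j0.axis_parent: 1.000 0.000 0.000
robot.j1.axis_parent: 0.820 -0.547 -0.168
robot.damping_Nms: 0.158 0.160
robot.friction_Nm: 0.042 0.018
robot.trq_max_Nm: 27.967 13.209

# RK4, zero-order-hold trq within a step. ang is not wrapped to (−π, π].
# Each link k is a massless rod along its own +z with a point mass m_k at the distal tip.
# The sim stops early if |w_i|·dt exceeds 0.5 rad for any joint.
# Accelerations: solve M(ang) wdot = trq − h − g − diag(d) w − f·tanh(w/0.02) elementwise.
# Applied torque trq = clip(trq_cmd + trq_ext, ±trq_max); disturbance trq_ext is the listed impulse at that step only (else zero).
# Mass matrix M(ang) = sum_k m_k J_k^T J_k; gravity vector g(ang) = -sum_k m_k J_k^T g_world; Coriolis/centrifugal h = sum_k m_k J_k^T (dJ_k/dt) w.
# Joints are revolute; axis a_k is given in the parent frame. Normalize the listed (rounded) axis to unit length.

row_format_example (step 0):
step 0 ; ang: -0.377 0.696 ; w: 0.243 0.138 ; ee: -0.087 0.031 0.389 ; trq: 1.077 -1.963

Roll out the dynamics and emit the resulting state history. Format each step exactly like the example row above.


step 1 ; ang: -0.371 0.696 ; w: 0.352 -0.108 ; ee: -0.087 0.028 0.389 ; trq: 0.866 -1.799
step 2 ; ang: -0.364 0.693 ; w: 0.394 -0.216 ; ee: -0.087 0.026 0.389 ; trq: 0.721 -1.735
step 3 ; ang: -0.356 0.688 ; w: 0.406 -0.267 ; ee: -0.086 0.024 0.390 ; trq: 0.611 -1.709
step 4 ; ang: -0.348 0.683 ; w: 0.403 -0.290 ; ee: -0.085 0.022 0.391 ; trq: 0.525 -1.699
step 5 ; ang: -0.340 0.677 ; w: 0.393 -0.300 ; ee: -0.085 0.019 0.391 ; trq: 0.454 -1.696
step 6 ; ang: -0.332 0.671 ; w: 0.378 -0.303 ; ee: -0.084 0.017 0.392 ; trq: 0.396 -1.693
step 7 ; ang: -0.324 0.665 ; w: 0.362 -0.303 ; ee: -0.083 0.016 0.393 ; trq: 0.346 -1.690
step 8 ; ang: -0.317 0.659 ; w: 0.345 -0.302 ; ee: -0.083 0.014 0.393 ; trq: 0.304 -1.686
step 9 ; ang: -0.311 0.653 ; w: 0.329 -0.300 ; ee: -0.082 0.012 0.394 ; trq: 0.269 -1.680
step 10 ; ang: -0.304 0.647 ; w: 0.312 -0.297 ; ee: -0.081 0.011 0.394 ; trq: 0.238 -1.672
step 11 ; ang: -0.298 0.641 ; w: 0.296 -0.294 ; ee: -0.080 0.009 0.395 ; trq: 0.211 -1.663
step 12 ; ang: -0.292 0.635 ; w: 0.281 -0.291 ; ee: -0.080 0.008 0.395 ; trq: 0.189 -1.652
step 13 ; ang: -0.287 0.629 ; w: 0.266 -0.288 ; ee: -0.079 0.007 0.396 ; trq: 0.169 -1.641
step 14 ; ang: -0.282 0.623 ; w: 0.252 -0.284 ; ee: -0.078 0.006 0.397 ; trq: 0.152 -1.628
step 15 ; ang: -0.277 0.618 ; w: 0.239 -0.281 ; ee: -0.078 0.005 0.397 ; trq: 0.137 -1.615
step 16 ; ang: -0.272 0.612 ; w: 0.227 -0.277 ; ee: -0.077 0.004 0.398 ; trq: 0.124 -1.602
step 17 ; ang: -0.268 0.607 ; w: 0.215 -0.274 ; ee: -0.076 0.003 0.398 ; trq: 0.113 -1.588
step 18 ; ang: -0.264 0.601 ; w: 0.205 -0.270 ; ee: -0.076 0.002 0.398 ; trq: 0.103 -1.574
step 19 ; ang: -0.260 0.596 ; w: 0.195 -0.266 ; ee: -0.075 0.002 0.399 ; trq: 0.094 -1.560
step 20 ; ang: -0.256 0.591 ; w: 0.185 -0.262 ; ee: -0.074 0.001 0.399 ; trq: 0.087 -1.545
step 21 ; ang: -0.252 0.585 ; w: 0.176 -0.258 ; ee: -0.074 0.000 0.400 ; trq: 0.080 -1.531
step 22 ; ang: -0.249 0.580 ; w: 0.168 -0.254 ; ee: -0.073 -0.000 0.400 ; trq: 0.073 -1.516
step 23 ; ang: -0.246 0.575 ; w: 0.161 -0.250 ; ee: -0.073 -0.001 0.401 ; trq: 0.068 -1.502
step 24 ; ang: -0.242 0.570 ; w: 0.154 -0.246 ; ee: -0.072 -0.001 0.401 ; trq: 0.063 -1.488
step 25 ; ang: -0.239 0.566 ; w: 0.147 -0.241 ; ee: -0.071 -0.001 0.401 ; trq: 0.058 -1.474
step 26 ; ang: -0.237 0.561 ; w: 0.141 -0.237 ; ee: -0.071 -0.002 0.402 ; trq: 0.053 -1.460
step 27 ; ang: -0.234 0.556 ; w: 0.135 -0.233 ; ee: -0.070 -0.002 0.402 ; trq: 0.049 -1.446
step 28 ; ang: -0.231 0.551 ; w: 0.130 -0.229 ; ee: -0.070 -0.002 0.403 ; trq: 0.045 -1.433
step 29 ; ang: -0.229 0.547 ; w: 0.125 -0.225 ; ee: -0.069 -0.003 0.403 ; trq: 0.042 -1.419
step 30 ; ang: -0.226 0.543 ; w: 0.121 -0.220 ; ee: -0.069 -0.003 0.403 ; trq: 0.038 -1.406
step 31 ; ang: -0.224 0.538 ; w: 0.116 -0.216 ; ee: -0.068 -0.003 0.404 ; trq: 0.035 -1.393
step 32 ; ang: -0.221 0.534 ; w: 0.112 -0.212 ; ee: -0.068 -0.003 0.404 ; trq: 0.032 -1.381
step 33 ; ang: -0.219 0.530 ; w: 0.108 -0.208 ; ee: -0.067 -0.003 0.404 ; trq: 0.028 -1.368
step 34 ; ang: -0.217 0.526 ; w: 0.105 -0.204 ; ee: -0.067 -0.004 0.404 ; trq: 0.025 -1.356
step 35 ; ang: -0.215 0.522 ; w: 0.101 -0.200 ; ee: -0.066 -0.004 0.405 ; trq: 0.023 -1.344
step 36 ; ang: -0.213 0.518 ; w: 0.098 -0.196 ; ee: -0.066 -0.004 0.405 ; trq: 0.020 -1.333
step 37 ; ang: -0.211 0.514 ; w: 0.095 -0.192 ; ee: -0.065 -0.004 0.405 ; trq: 0.017 -1.321
step 38 ; ang: -0.209 0.510 ; w: 0.092 -0.188 ; ee: -0.065 -0.004 0.406 ; trq: 0.014 -1.310
step 39 ; ang: -0.207 0.506 ; w: 0.090 -0.184 ; ee: -0.064 -0.004 0.406 ; trq: 0.012 -1.299
step 40 ; ang: -0.206 0.503 ; w: 0.087 -0.180 ; ee: -0.064 -0.004 0.406 ; trq: 0.009 -1.288
step 41 ; ang: -0.204 0.499 ; w: 0.085 -0.177 ; ee: -0.063 -0.004 0.406 ; trq: 0.007 -1.278
step 42 ; ang: -0.202 0.496 ; w: 0.083 -0.173 ; ee: -0.063 -0.004 0.407 ; trq: 0.004 -1.267
step 43 ; ang: -0.201 0.492 ; w: 0.080 -0.169 ; ee: -0.062 -0.004 0.407


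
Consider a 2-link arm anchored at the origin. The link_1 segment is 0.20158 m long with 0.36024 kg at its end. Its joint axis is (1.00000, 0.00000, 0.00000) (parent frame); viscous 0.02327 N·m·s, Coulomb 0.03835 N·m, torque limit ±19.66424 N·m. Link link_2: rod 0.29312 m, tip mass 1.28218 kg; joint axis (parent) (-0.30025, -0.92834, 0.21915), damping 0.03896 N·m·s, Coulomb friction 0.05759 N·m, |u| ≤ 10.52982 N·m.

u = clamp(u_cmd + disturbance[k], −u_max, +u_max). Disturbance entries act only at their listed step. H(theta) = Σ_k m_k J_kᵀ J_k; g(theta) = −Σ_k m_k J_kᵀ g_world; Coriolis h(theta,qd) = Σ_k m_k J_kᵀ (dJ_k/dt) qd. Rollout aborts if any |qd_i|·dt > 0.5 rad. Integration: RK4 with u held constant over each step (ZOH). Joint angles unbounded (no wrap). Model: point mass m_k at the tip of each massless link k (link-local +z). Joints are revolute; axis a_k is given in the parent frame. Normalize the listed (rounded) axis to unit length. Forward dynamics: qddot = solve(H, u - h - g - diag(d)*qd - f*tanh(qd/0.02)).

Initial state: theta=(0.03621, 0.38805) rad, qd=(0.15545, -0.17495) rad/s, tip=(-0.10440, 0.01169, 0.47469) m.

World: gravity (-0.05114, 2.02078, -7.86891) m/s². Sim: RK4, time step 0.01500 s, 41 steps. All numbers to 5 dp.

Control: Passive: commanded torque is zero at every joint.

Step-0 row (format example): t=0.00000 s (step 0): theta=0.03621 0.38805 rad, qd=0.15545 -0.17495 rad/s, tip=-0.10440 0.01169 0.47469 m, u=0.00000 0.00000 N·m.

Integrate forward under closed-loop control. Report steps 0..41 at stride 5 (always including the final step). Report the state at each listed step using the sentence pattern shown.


t=0.07500 s (step 5): theta=0.03779 0.40347 rad, qd=-0.11116 0.57423 rad/s, tip=-0.10839 0.01190 0.47308 m, u=0.00000 0.00000 N·m.
t=0.15000 s (step 10): theta=0.01888 0.47523 rad, qd=-0.40509 1.35233 rad/s, tip=-0.12664 0.02490 0.46433 m, u=0.00000 0.00000 N·m.
t=0.22500 s (step 15): theta=-0.02611 0.60886 rad, qd=-0.82840 2.22968 rad/s, tip=-0.15910 0.05121 0.44337 m, u=0.00000 0.00000 N·m.
t=0.30000 s (step 20): theta=-0.11378 0.81170 rad, qd=-1.59887 3.18003 rad/s, tip=-0.20342 0.09125 0.39994 m, u=0.00000 0.00000 N·m.
t=0.37500 s (step 25): theta=-0.28865 1.08048 rad, qd=-3.30566 3.88615 rad/s, tip=-0.25026 0.14297 0.31958 m, u=0.00000 0.00000 N·m.
t=0.45000 s (step 30): theta=-0.66312 1.35737 rad, qd=-7.08316 3.01832 rad/s, tip=-0.28114 0.19988 0.19252 m, u=0.00000 0.00000 N·m.
t=0.52500 s (step 35): theta=-1.34130 1.42129 rad, qd=-10.02921 -2.08769 rad/s, tip=-0.28550 0.25873 0.02319 m, u=0.00000 0.00000 N·m.
t=0.60000 s (step 40): theta=-1.99926 1.01438 rad, qd=-7.21573 -8.33072 rad/s, tip=-0.24017 0.31086 -0.19321 m, u=0.00000 0.00000 N·m.
t=0.61500 s (step 41): theta=-2.10369 0.88281 rad, qd=-6.72970 -9.18694 rad/s, tip=-0.21726 0.31489 -0.23939 m.


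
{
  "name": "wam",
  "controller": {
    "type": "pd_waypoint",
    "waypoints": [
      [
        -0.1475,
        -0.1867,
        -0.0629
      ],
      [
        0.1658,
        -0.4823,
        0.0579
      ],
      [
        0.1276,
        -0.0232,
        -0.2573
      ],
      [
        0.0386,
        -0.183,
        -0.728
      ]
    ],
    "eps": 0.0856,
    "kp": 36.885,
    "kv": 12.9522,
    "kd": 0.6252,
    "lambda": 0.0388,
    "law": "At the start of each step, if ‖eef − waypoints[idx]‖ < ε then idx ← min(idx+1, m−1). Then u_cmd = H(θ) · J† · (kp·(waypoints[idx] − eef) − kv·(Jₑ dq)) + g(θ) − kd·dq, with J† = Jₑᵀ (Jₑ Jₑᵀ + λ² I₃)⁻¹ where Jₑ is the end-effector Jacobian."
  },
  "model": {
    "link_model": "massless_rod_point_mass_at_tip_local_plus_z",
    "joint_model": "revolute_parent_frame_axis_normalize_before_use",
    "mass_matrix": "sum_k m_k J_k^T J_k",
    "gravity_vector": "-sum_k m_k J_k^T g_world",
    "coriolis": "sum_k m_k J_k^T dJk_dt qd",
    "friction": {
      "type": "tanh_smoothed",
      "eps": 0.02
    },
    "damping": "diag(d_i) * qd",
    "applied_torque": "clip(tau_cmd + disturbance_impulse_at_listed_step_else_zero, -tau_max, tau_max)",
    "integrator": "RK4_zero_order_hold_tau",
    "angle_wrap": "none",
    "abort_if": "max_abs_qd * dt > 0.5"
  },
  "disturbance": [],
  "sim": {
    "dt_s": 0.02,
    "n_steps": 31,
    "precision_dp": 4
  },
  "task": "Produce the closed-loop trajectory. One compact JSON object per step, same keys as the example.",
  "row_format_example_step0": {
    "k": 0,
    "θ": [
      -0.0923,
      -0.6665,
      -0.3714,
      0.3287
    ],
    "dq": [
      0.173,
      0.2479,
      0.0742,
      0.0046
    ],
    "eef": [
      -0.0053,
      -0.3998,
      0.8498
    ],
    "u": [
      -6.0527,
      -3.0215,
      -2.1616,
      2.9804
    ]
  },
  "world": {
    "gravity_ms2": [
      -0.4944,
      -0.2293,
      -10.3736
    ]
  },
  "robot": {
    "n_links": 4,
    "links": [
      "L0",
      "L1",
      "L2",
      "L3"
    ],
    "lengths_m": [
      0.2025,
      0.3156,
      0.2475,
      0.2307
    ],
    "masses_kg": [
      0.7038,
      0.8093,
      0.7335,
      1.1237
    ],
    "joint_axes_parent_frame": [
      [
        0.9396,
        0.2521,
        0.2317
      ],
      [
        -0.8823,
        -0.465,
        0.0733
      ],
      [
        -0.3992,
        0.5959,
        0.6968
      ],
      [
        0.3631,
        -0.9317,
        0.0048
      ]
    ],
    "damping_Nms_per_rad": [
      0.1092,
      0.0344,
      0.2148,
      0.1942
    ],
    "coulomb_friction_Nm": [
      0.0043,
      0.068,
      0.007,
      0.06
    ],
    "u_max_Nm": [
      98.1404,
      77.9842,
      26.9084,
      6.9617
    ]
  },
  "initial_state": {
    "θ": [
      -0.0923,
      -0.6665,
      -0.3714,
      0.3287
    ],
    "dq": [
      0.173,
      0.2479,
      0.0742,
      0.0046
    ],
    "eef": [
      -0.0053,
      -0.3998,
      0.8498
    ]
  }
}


{"k":1,"\u03b8":[-0.123,-0.7086,-0.3632,0.3486],"dq":[-3.1636,-4.3362,0.7473,1.8512],"eef":[-0.0062,-0.3988,0.8447],"u":[-5.007,2.5599,-1.8283,0.9799]}
{"k":2,"\u03b8":[-0.1953,-0.8075,-0.3523,0.3783],"dq":[-4.0348,-5.5017,0.4313,1.196],"eef":[-0.009,-0.3974,0.8322],"u":[-5.7367,4.7084,-1.3355,1.0356]}
{"k":3,"\u03b8":[-0.2784,-0.9205,-0.3396,0.4053],"dq":[-4.2845,-5.795,0.8353,1.4754],"eef":[-0.0134,-0.3962,0.8164],"u":[-6.189,5.8082,-1.2173,0.4661]}
{"k":4,"\u03b8":[-0.3655,-1.0374,-0.323,0.4296],"dq":[-4.4299,-5.9035,0.8568,0.9876],"eef":[-0.0193,-0.3953,0.7984],"u":[-6.9726,6.9165,-0.9863,0.5036]}
{"k":5,"\u03b8":[-0.455,-1.1555,-0.303,0.4485],"dq":[-4.5315,-5.9193,1.1393,0.8882],"eef":[-0.0264,-0.3946,0.7788],"u":[-7.3827,7.8894,-0.8734,0.2672]}
{"k":6,"\u03b8":[-0.5463,-1.2734,-0.2788,0.4629],"dq":[-4.6193,-5.8858,1.2884,0.5596],"eef":[-0.0346,-0.3939,0.7578],"u":[-7.6883,8.8245,-0.7078,0.2173]}
{"k":7,"\u03b8":[-0.6393,-1.3902,-0.251,0.4722],"dq":[-4.693,-5.8123,1.4914,0.3599],"eef":[-0.0438,-0.3933,0.7357],"u":[-7.6665,9.6406,-0.5526,0.081]}
{"k":8,"\u03b8":[-0.7335,-1.5051,-0.2198,0.4771],"dq":[-4.7501,-5.7061,1.627,0.1246],"eef":[-0.0538,-0.3924,0.7129],"u":[-7.4425,10.3411,-0.3558,-0.0153]}
{"k":9,"\u03b8":[-0.8287,-1.6177,-0.1861,0.478],"dq":[-4.7877,-5.5743,1.7583,-0.0142],"eef":[-0.0645,-0.3914,0.6894],"u":[-6.9935,10.9102,-0.1398,-0.1701]}
{"k":10,"\u03b8":[-0.9244,-1.7275,-0.1497,0.4774],"dq":[-4.7982,-5.4194,1.8685,-0.0577],"eef":[-0.0758,-0.3901,0.6656],"u":[-6.3972,11.3635,0.1095,-0.3807]}
{"k":11,"\u03b8":[-1.0201,-1.8341,-0.1123,0.4751],"dq":[-4.7936,-5.2572,1.8714,-0.1789],"eef":[-0.0875,-0.3885,0.6417],"u":[-5.8234,11.7259,0.3987,-0.5071]}
{"k":12,"\u03b8":[-1.1157,-1.9374,-0.0748,0.4712],"dq":[-4.7796,-5.0964,1.8722,-0.219],"eef":[-0.0995,-0.3868,0.618],"u":[-5.2268,12.0077,0.6813,-0.6691]}
{"k":13,"\u03b8":[-1.2109,-2.0376,-0.0377,0.4666],"dq":[-4.7564,-4.9383,1.8343,-0.2483],"eef":[-0.1115,-0.3849,0.5944],"u":[-4.6881,12.2216,0.9688,-0.8132]}
{"k":14,"\u03b8":[-1.3056,-2.1347,-0.0015,0.4619],"dq":[-4.727,-4.7863,1.7841,-0.2385],"eef":[-0.1236,-0.383,0.5713],"u":[-4.2124,12.3808,1.2491,-0.9618]}
{"k":15,"\u03b8":[-1.3997,-2.2289,0.0335,0.4574],"dq":[-4.6928,-4.6414,1.7177,-0.2087],"eef":[-0.1355,-0.3813,0.5488],"u":[-3.8197,12.4946,1.5237,-1.1017]}
{"k":16,"\u03b8":[-1.4931,-2.3203,0.0672,0.4539],"dq":[-4.6543,-4.5037,1.6447,-0.1536],"eef":[-0.1472,-0.3797,0.5268],"u":[-3.5086,12.5739,1.7905,-1.2384]}
{"k":17,"\u03b8":[-1.5857,-2.409,0.0994,0.4516],"dq":[-4.6101,-4.3716,1.5665,-0.0781],"eef":[-0.1586,-0.3784,0.5055],"u":[-3.2787,12.6302,2.0525,-1.3697]}
{"k":18,"\u03b8":[-1.6774,-2.4952,0.13,0.451],"dq":[-4.5589,-4.2434,1.4685,-0.0153],"eef":[-0.1696,-0.3775,0.4849],"u":[-3.1334,12.6738,2.3178,-1.4705]}
{"k":19,"\u03b8":[-1.768,-2.5788,0.1587,0.4518],"dq":[-4.4962,-4.1155,1.3703,0.0623],"eef":[-0.1802,-0.3771,0.4652],"u":[-3.0566,12.7278,2.5825,-1.5609]}
{"k":20,"\u03b8":[-1.8571,-2.6598,0.1853,0.4541],"dq":[-4.4086,-3.9788,1.2743,0.1632],"eef":[-0.1902,-0.3774,0.4464],"u":[-3.0474,12.8234,2.8526,-1.6465]}
{"k":21,"\u03b8":[-1.9441,-2.7378,0.2103,0.4593],"dq":[-4.2689,-3.815,1.2133,0.361],"eef":[-0.1997,-0.3783,0.4285],"u":[-3.1054,13.0437,3.1312,-1.7833]}
{"k":22,"\u03b8":[-2.0274,-2.8121,0.2339,0.4686],"dq":[-4.0422,-3.5991,1.129,0.567],"eef":[-0.2086,-0.3799,0.4116],"u":[-3.2705,13.4294,3.4384,-1.8982]}
{"k":23,"\u03b8":[-2.1051,-2.8813,0.2559,0.4827],"dq":[-3.6952,-3.3081,1.0523,0.8264],"eef":[-0.2167,-0.3823,0.3956],"u":[-3.5532,14.0295,3.7338,-2.0168]}
{"k":24,"\u03b8":[-2.1743,-2.9437,0.2762,0.502],"dq":[-3.1931,-2.9167,0.9634,1.0987],"eef":[-0.2241,-0.3853,0.3806],"u":[-3.9696,14.7752,3.974,-2.1011]}
{"k":25,"\u03b8":[-2.2319,-2.9973,0.2947,0.5268],"dq":[-2.5391,-2.4249,0.8729,1.3676],"eef":[-0.2304,-0.3888,0.3666],"u":[-4.4874,15.4782,4.0869,-2.1375]}
{"k":26,"\u03b8":[-2.2754,-3.0404,0.3114,0.5566],"dq":[-1.7944,-1.872,0.7862,1.5926],"eef":[-0.2357,-0.3926,0.3537],"u":[-5.0217,15.9083,4.0336,-2.1059]}
{"k":27,"\u03b8":[-2.3041,-3.0725,0.3265,0.5901],"dq":[-1.0663,-1.3292,0.7215,1.7587],"eef":[-0.2397,-0.3963,0.3417],"u":[-5.4678,15.9621,3.8277,-2.0164]}
{"k":28,"\u03b8":[-2.3194,-3.0944,0.3405,0.6264],"dq":[-0.4506,-0.8614,0.6867,1.866],"eef":[-0.2426,-0.3997,0.3308],"u":[-5.7618,15.7024,3.5287,-1.8922]}
{"k":29,"\u03b8":[-2.3238,-3.108,0.3541,0.6643],"dq":[0.0085,-0.5001,0.6787,1.9285],"eef":[-0.2444,-0.4025,0.3207],"u":[-5.9001,15.2693,3.2017,-1.7605]}
{"k":30,"\u03b8":[-2.3205,-3.1154,0.3677,0.7031],"dq":[0.3138,-0.2449,0.6874,1.9603],"eef":[-0.2455,-0.4049,0.3115],"u":[-5.9156,14.7871,2.8929,-1.6396]}
{"k":31,"\u03b8":[-2.3123,-3.1186,0.3815,0.7424],"dq":[0.5015,-0.0735,0.6997,1.973],"eef":[-0.2459,-0.4066,0.303]}


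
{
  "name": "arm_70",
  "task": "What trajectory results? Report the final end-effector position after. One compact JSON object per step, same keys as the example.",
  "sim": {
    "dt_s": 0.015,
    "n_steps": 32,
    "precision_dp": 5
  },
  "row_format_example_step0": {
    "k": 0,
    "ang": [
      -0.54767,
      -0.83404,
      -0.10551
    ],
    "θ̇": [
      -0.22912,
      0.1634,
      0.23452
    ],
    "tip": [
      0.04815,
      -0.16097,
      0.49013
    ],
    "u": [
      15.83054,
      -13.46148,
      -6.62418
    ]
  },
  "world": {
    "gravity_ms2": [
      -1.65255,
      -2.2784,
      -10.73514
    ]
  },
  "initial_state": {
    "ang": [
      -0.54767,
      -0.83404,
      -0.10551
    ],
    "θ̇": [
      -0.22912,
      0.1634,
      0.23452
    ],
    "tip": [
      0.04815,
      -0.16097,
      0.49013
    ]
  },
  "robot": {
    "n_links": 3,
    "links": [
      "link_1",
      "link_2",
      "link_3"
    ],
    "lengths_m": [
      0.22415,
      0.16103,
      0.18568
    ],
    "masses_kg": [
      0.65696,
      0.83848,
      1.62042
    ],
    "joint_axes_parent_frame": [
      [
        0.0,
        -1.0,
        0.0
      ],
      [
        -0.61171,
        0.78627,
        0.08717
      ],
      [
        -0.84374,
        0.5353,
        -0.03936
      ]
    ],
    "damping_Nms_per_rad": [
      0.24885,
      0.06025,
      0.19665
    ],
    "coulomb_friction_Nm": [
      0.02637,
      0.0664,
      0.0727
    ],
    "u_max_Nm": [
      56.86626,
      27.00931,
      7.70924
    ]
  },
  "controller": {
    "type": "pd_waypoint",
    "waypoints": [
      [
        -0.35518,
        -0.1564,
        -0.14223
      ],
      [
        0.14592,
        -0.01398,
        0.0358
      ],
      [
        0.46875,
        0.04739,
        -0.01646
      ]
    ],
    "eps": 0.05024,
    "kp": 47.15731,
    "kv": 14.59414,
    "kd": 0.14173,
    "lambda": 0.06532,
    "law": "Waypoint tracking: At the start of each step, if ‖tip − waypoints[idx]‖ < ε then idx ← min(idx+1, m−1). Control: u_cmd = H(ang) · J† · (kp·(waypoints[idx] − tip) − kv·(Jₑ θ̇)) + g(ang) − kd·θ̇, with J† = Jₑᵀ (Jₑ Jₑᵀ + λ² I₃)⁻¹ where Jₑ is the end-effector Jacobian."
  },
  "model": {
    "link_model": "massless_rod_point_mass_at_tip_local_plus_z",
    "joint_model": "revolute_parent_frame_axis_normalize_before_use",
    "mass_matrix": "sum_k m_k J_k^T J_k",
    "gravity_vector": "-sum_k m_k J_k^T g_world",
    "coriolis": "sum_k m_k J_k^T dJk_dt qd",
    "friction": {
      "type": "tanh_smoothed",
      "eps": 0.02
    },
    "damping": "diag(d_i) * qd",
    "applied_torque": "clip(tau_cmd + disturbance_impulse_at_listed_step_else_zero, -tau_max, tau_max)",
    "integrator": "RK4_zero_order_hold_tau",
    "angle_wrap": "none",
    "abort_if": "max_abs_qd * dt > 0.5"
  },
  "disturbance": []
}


{"k":1,"ang":[-0.55406,-0.84338,-0.1043],"\u03b8\u0307":[-0.62032,-1.40808,-0.06338],"tip":[0.04863,-0.16192,0.48872],"u":[12.33024,-9.56506,-4.69341]}
{"k":2,"ang":[-0.5656,-0.87354,-0.10703],"\u03b8\u0307":[-0.91065,-2.5883,-0.33009],"tip":[0.04492,-0.16555,0.48387],"u":[9.42937,-6.51377,-3.18953]}
{"k":3,"ang":[-0.58076,-0.91838,-0.11484],"\u03b8\u0307":[-1.10359,-3.37285,-0.73181],"tip":[0.03793,-0.17098,0.4761],"u":[7.02613,-4.07378,-1.95775]}
{"k":4,"ang":[-0.59835,-0.97317,-0.12868],"\u03b8\u0307":[-1.23472,-3.91556,-1.13239],"tip":[0.02839,-0.17739,0.46569],"u":[5.04262,-2.08163,-0.943]}
{"k":5,"ang":[-0.61754,-1.03477,-0.14829],"\u03b8\u0307":[-1.31559,-4.28356,-1.49672],"tip":[0.01692,-0.18403,0.45283],"u":[3.41876,-0.41765,-0.08998]}
{"k":6,"ang":[-0.63758,-1.10085,-0.17301],"\u03b8\u0307":[-1.34871,-4.51602,-1.80934],"tip":[0.00403,-0.19027,0.43774],"u":[2.10787,1.0035,0.64282]}
{"k":7,"ang":[-0.65774,-1.16958,-0.20198],"\u03b8\u0307":[-1.33218,-4.63991,-2.05815],"tip":[-0.0098,-0.19557,0.42067],"u":[1.07099,2.24045,1.28282]}
{"k":8,"ang":[-0.67725,-1.23946,-0.23417],"\u03b8\u0307":[-1.26215,-4.67572,-2.23258],"tip":[-0.02418,-0.19957,0.40193],"u":[0.27168,3.33142,1.84587]}
{"k":9,"ang":[-0.69528,-1.30931,-0.26841],"\u03b8\u0307":[-1.13464,-4.63994,-2.32487],"tip":[-0.03876,-0.20203,0.38188],"u":[-0.3277,4.29938,2.33921]}
{"k":10,"ang":[-0.71093,-1.37816,-0.30344],"\u03b8\u0307":[-0.9471,-4.54632,-2.33166],"tip":[-0.05328,-0.20286,0.36093],"u":[-0.76738,5.15656,2.76448]}
{"k":11,"ang":[-0.7233,-1.44523,-0.33798],"\u03b8\u0307":[-0.69952,-4.40638,-2.25504],"tip":[-0.06751,-0.2021,0.33946],"u":[-1.08909,5.90824,3.12053]}
{"k":12,"ang":[-0.73153,-1.50991,-0.37082],"\u03b8\u0307":[-0.39518,-4.22957,-2.10242],"tip":[-0.0813,-0.1999,0.31784],"u":[-1.33341,6.556,3.40588]}
{"k":13,"ang":[-0.73481,-1.57171,-0.40089],"\u03b8\u0307":[-0.04085,-4.0235,-1.88563],"tip":[-0.09455,-0.19651,0.29637],"u":[-1.53653,7.10022,3.62056]}
{"k":14,"ang":[-0.73251,-1.63029,-0.4273],"\u03b8\u0307":[0.34747,-3.80143,-1.61272],"tip":[-0.1072,-0.1922,0.27529],"u":[-1.71974,7.542,3.76643]}
{"k":15,"ang":[-0.72417,-1.6854,-0.44937],"\u03b8\u0307":[0.76373,-3.55817,-1.31094],"tip":[-0.11921,-0.18726,0.25476],"u":[-1.91199,7.88438,3.85048]}
{"k":16,"ang":[-0.70948,-1.73675,-0.46679],"\u03b8\u0307":[1.1947,-3.29781,-0.99468],"tip":[-0.13056,-0.18199,0.23489],"u":[-2.12798,8.13163,3.87933]}
{"k":17,"ang":[-0.68832,-1.78412,-0.47943],"\u03b8\u0307":[1.62526,-3.02486,-0.67701],"tip":[-0.14126,-0.17663,0.21575],"u":[-2.37346,8.28984,3.86114]}
{"k":18,"ang":[-0.66082,-1.82734,-0.48736],"\u03b8\u0307":[2.04076,-2.74308,-0.37011],"tip":[-0.15131,-0.17142,0.19735],"u":[-2.64872,8.36659,3.80476]}
{"k":19,"ang":[-0.6273,-1.86632,-0.49082],"\u03b8\u0307":[2.42797,-2.45608,-0.08422],"tip":[-0.16071,-0.16652,0.1797],"u":[-2.95016,8.37047,3.71888]}
{"k":20,"ang":[-0.58823,-1.90082,-0.49054],"\u03b8\u0307":[2.78383,-2.13006,0.09773],"tip":[-0.16945,-0.16207,0.16278],"u":[-3.26445,8.31319,3.63355]}
{"k":21,"ang":[-0.54413,-1.93024,-0.48823],"\u03b8\u0307":[3.09458,-1.79374,0.21669],"tip":[-0.17748,-0.15821,0.14652],"u":[-3.58815,8.20358,3.54206]}
{"k":22,"ang":[-0.49582,-1.95489,-0.48397],"\u03b8\u0307":[3.34704,-1.49105,0.35281],"tip":[-0.18483,-0.15496,0.13095],"u":[-3.92256,8.04774,3.42439]}
{"k":23,"ang":[-0.44416,-1.97518,-0.47771],"\u03b8\u0307":[3.5413,-1.21224,0.48078],"tip":[-0.19155,-0.15232,0.11606],"u":[-4.25849,7.85496,3.2917]}
{"k":24,"ang":[-0.39002,-1.99146,-0.46967],"\u03b8\u0307":[3.67889,-0.95389,0.58946],"tip":[-0.19769,-0.15029,0.10188],"u":[-4.5885,7.63392,3.15101]}
{"k":25,"ang":[-0.33423,-2.00401,-0.46016],"\u03b8\u0307":[3.763,-0.71542,0.67531],"tip":[-0.2033,-0.14883,0.0884],"u":[-4.9067,7.3926,3.00685]}
{"k":26,"ang":[-0.27754,-2.01315,-0.44952],"\u03b8\u0307":[3.79833,-0.49733,0.73884],"tip":[-0.20843,-0.1479,0.07562],"u":[-5.20862,7.13819,2.8623]}
{"k":27,"ang":[-0.22066,-2.01917,-0.43809],"\u03b8\u0307":[3.79063,-0.30024,0.78253],"tip":[-0.21314,-0.14745,0.06353],"u":[-5.49116,6.877,2.71955]}
{"k":28,"ang":[-0.16416,-2.02239,-0.42612],"\u03b8\u0307":[3.74628,-0.12445,0.80969],"tip":[-0.21747,-0.14742,0.05211],"u":[-5.75243,6.61445,2.58018]}
{"k":29,"ang":[-0.10857,-2.02313,-0.41384],"\u03b8\u0307":[3.6694,0.02233,0.83521],"tip":[-0.22148,-0.14776,0.04135],"u":[-5.99253,6.35933,2.44428]}
{"k":30,"ang":[-0.0544,-2.02213,-0.40083],"\u03b8\u0307":[3.55897,0.11609,0.89658],"tip":[-0.22523,-0.14837,0.03122],"u":[-6.21492,6.13198,2.31205]}
{"k":31,"ang":[-0.00199,-2.01975,-0.38715],"\u03b8\u0307":[3.4346,0.20633,0.92393],"tip":[-0.22877,-0.1492,0.02169],"u":[-6.41367,5.90935,2.19239]}
{"k":32,"ang":[0.04847,-2.01608,-0.37322],"\u03b8\u0307":[3.30026,0.28852,0.93053],"tip":[-0.2321,-0.15019,0.01272]}
{"summary": "final tip position (m): -0.23210 -0.15019 0.01272"}
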